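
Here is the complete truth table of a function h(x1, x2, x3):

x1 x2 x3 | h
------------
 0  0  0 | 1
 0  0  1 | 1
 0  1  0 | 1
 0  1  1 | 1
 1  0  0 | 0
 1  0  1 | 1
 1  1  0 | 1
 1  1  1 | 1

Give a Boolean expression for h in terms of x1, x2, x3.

h is 0 on exactly one input, (1,0,0), whose minterm is x1·¬x2·¬x3. So h is the negation of that single conjunction.

h(x1, x2, x3) = NOT ((x1 AND NOT x2) AND NOT x3)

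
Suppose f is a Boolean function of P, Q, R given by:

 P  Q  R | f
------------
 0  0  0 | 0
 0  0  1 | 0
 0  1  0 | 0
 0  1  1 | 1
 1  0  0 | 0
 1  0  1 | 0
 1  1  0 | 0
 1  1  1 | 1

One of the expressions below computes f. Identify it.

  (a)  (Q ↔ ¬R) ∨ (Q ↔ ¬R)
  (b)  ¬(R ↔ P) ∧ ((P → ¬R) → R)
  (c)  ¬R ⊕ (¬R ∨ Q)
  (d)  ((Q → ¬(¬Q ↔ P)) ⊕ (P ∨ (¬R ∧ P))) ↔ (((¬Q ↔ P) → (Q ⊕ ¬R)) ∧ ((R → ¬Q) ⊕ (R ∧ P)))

(a): at (0,0,1) it gives 1, but f = 0 — eliminated.
(b): at (0,0,1) it gives 1, but f = 0 — eliminated.
(d): at (0,0,0) it gives 1, but f = 0 — eliminated.
(c) is the remaining candidate, and it agrees with f on all 8 inputs.

c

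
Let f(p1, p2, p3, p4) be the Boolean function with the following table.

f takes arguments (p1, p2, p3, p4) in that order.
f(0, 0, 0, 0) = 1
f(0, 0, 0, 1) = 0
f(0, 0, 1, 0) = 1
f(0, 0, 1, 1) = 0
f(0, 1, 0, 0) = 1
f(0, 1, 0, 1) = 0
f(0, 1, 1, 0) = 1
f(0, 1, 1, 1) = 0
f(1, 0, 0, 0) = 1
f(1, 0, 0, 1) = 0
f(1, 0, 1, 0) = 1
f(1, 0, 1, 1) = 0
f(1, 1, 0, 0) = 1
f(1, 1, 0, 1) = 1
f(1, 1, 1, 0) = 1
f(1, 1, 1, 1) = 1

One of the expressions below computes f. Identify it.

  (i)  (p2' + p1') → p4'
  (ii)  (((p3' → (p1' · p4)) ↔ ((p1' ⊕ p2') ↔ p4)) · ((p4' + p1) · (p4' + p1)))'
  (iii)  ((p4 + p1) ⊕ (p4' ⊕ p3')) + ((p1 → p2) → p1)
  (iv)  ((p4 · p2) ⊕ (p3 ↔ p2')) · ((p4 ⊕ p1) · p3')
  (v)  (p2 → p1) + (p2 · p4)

i

(ii): at (0,0,0,1) it gives 1, but f = 0 — eliminated.
(iii): at (0,0,0,0) it gives 0, but f = 1 — eliminated.
(iv): at (0,0,0,0) it gives 0, but f = 1 — eliminated.
(v): at (0,0,0,1) it gives 1, but f = 0 — eliminated.
That leaves (i). Evaluating it on every row reproduces the table of f exactly.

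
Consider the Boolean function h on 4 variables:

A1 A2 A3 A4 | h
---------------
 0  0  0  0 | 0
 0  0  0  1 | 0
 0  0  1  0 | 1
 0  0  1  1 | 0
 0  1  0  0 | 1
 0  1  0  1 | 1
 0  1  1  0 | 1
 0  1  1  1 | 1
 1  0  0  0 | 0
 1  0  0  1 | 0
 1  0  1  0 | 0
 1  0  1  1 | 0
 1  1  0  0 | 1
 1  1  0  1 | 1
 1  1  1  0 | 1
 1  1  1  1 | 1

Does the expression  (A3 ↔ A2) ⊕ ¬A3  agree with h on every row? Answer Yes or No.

Test each input against both h and the formula:
  A1=0, A2=0, A3=0, A4=0: formula gives 0, h = 0 ✓
  A1=0, A2=0, A3=0, A4=1: formula gives 0, h = 0 ✓
  A1=0, A2=0, A3=1, A4=0: formula gives 0, but h = 1 ✗
Since they disagree at (0,0,1,0), the expression is not a correct formula for h.

No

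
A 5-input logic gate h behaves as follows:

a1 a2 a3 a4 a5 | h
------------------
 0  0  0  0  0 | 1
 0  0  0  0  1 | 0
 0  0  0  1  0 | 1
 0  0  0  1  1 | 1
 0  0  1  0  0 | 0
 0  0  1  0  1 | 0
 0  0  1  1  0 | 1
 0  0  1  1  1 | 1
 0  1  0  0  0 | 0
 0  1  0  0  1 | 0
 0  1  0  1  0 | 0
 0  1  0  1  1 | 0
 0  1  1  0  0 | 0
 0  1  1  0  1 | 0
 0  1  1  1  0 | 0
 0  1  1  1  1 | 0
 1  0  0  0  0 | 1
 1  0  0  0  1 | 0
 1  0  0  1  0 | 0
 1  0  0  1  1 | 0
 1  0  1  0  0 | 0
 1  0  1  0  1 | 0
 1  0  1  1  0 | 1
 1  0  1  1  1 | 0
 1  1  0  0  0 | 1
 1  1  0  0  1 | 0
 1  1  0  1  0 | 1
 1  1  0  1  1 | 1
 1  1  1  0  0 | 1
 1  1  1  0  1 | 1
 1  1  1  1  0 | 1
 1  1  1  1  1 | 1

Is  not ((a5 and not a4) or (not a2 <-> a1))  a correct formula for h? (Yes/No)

Check the formula against h row by row:
  a1=0, a2=0, a3=0, a4=0, a5=0: formula gives 1, h = 1 ✓
  a1=0, a2=0, a3=0, a4=0, a5=1: formula gives 0, h = 0 ✓
  a1=0, a2=0, a3=0, a4=1, a5=0: formula gives 1, h = 1 ✓
  a1=0, a2=0, a3=0, a4=1, a5=1: formula gives 1, h = 1 ✓
  a1=0, a2=0, a3=1, a4=0, a5=0: formula gives 1, but h = 0 ✗
Since they disagree at (0,0,1,0,0), the expression is not a correct formula for h.

No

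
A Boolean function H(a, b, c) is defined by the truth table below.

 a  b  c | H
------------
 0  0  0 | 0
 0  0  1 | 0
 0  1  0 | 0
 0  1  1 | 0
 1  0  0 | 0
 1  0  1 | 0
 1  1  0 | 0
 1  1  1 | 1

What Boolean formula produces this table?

H(a, b, c) = (a AND b) AND c

The output is 1 only when every input is 1 — the AND of all inputs.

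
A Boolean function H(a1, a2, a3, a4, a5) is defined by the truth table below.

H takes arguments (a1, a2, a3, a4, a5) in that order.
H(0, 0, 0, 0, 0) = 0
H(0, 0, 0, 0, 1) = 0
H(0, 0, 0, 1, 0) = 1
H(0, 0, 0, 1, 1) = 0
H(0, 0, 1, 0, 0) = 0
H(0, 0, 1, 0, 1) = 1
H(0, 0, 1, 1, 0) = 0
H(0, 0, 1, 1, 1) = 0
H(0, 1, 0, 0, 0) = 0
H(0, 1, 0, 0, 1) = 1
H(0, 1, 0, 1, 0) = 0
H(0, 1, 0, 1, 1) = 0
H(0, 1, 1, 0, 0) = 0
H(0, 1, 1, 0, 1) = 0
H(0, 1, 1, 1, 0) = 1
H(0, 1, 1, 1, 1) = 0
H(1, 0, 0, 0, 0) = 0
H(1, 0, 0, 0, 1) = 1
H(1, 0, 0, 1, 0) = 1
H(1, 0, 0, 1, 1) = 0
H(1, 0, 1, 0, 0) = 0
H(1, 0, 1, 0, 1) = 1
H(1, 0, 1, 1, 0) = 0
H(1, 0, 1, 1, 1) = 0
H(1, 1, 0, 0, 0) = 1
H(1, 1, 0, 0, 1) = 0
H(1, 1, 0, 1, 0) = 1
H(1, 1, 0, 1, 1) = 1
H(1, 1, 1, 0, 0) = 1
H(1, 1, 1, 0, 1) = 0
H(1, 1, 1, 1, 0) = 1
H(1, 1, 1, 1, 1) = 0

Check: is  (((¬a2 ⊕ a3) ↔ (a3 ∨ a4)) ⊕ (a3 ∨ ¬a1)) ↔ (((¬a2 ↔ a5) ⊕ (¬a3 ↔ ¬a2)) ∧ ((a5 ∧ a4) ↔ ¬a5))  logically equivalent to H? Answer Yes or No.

Check the formula against H row by row:
  a1=0, a2=0, a3=0, a4=0, a5=0: formula gives 0, H = 0 ✓
  a1=0, a2=0, a3=0, a4=0, a5=1: formula gives 0, H = 0 ✓
  a1=0, a2=0, a3=0, a4=1, a5=0: formula gives 1, H = 1 ✓
  a1=0, a2=0, a3=0, a4=1, a5=1: formula gives 1, but H = 0 ✗
Row (0,0,0,1,1) is a counterexample, so the formula is not equivalent to H.

No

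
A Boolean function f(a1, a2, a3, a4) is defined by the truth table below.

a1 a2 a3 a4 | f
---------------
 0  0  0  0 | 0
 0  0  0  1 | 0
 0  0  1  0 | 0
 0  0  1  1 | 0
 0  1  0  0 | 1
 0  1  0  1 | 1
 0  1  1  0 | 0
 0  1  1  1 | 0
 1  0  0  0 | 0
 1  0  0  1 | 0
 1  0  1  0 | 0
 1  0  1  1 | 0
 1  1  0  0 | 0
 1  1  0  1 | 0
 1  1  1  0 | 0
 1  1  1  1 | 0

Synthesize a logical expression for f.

The 1-rows are (0,1,0,0), (0,1,0,1). Each contributes one minterm — ¬a1·a2·¬a3·¬a4; ¬a1·a2·¬a3·a4 — and their disjunction is a sum-of-products form of f.

f(a1, a2, a3, a4) = (((not a1 and a2) and not a3) and not a4) or (((not a1 and a2) and not a3) and a4)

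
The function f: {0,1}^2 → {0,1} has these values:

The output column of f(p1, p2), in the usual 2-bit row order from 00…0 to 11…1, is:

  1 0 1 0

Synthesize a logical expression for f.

The output is the negation of p2.

f(p1, p2) = not p2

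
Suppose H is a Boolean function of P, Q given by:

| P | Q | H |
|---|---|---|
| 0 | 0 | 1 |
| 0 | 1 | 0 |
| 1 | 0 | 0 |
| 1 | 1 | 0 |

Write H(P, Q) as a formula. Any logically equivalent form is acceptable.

The output is 1 only when every input is 0 — NOR of all inputs.

H(P, Q) = NOT (P OR Q)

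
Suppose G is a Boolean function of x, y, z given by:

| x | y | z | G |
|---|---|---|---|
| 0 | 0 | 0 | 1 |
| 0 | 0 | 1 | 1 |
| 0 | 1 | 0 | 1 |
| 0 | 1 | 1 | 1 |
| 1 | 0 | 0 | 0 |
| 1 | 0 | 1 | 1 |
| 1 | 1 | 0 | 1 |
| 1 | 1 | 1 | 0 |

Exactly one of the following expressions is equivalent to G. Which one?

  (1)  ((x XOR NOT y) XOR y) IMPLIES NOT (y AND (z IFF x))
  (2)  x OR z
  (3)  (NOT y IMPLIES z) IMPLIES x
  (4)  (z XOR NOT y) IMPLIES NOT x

4

(1) fails at (0,1,0): the formula yields 0, G is 1.
(2) fails at (0,0,0): the formula yields 0, G is 1.
(3) fails at (0,0,1): the formula yields 0, G is 1.
That leaves (4). Evaluating it on every row reproduces the table of G exactly.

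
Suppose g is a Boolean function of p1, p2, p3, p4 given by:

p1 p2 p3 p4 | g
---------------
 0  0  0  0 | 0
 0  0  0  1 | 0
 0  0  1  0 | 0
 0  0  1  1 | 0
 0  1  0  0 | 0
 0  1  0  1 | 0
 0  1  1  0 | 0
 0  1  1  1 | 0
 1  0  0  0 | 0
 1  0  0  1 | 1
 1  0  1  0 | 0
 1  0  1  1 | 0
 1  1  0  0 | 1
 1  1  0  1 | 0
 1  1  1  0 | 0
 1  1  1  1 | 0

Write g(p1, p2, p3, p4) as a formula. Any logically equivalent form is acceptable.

g(p1, p2, p3, p4) = (((p1 · p2') · p3') · p4) + (((p1 · p2) · p3') · p4')

The 1-rows are (1,0,0,1), (1,1,0,0). Each contributes one minterm — p1·¬p2·¬p3·p4; p1·p2·¬p3·¬p4 — and their disjunction is a sum-of-products form of g.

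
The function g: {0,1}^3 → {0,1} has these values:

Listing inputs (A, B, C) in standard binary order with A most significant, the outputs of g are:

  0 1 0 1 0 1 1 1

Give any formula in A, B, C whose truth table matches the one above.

There are just 3 zero rows: (0,0,0), (0,1,0), (1,0,0). Their minterms are ¬A·¬B·¬C, ¬A·B·¬C, A·¬B·¬C; the OR of those covers precisely the 0-outputs, and negating it yields g.

g(A, B, C) = ¬((((¬A ∧ ¬B) ∧ ¬C) ∨ ((¬A ∧ B) ∧ ¬C)) ∨ ((A ∧ ¬B) ∧ ¬C))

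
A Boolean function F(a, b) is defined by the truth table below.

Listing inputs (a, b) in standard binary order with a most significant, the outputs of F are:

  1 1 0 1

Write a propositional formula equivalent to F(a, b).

Only row (1,0) gives 0. So F is 1 everywhere except there — the complement of the minterm a·¬b.

F(a, b) = not (a and not b)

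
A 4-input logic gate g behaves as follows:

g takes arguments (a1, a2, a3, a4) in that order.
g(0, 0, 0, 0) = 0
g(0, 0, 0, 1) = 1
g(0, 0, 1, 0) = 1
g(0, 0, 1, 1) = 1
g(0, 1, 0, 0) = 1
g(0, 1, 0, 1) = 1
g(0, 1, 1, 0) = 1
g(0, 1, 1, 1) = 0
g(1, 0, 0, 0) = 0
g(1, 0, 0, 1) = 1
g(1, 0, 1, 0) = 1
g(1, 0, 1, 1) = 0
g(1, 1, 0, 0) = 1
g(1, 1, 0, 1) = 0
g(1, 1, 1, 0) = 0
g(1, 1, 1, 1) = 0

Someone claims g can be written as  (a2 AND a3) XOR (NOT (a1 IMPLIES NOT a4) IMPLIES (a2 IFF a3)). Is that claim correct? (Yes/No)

No

Test each input against both g and the formula:
  a1=0, a2=0, a3=0, a4=0: formula gives 1, but g = 0 ✗
Row (0,0,0,0) is a counterexample, so the formula is not equivalent to g.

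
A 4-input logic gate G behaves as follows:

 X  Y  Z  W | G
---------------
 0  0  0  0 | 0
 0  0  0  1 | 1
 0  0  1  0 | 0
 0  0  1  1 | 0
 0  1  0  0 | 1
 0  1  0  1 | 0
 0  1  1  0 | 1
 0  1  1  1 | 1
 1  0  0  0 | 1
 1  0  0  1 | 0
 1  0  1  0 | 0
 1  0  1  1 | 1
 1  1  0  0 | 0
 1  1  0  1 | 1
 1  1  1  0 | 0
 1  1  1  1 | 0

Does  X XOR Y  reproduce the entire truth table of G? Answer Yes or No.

Evaluate X XOR Y on each row and compare to G:
  X=0, Y=0, Z=0, W=0: formula gives 0, G = 0 ✓
  X=0, Y=0, Z=0, W=1: formula gives 0, but G = 1 ✗
Row (0,0,0,1) is a counterexample, so the formula is not equivalent to G.

No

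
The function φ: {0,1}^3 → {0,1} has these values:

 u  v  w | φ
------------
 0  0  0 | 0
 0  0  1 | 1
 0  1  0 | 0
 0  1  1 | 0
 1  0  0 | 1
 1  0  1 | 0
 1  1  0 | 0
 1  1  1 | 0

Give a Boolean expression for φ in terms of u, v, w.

φ(u, v, w) = ((¬u ∧ ¬v) ∧ w) ∨ ((u ∧ ¬v) ∧ ¬w)

φ=1 on 2 inputs: (0,0,1), (1,0,0). Reading each as a conjunction of literals (¬u·¬v·w, u·¬v·¬w) and taking the OR gives the canonical DNF.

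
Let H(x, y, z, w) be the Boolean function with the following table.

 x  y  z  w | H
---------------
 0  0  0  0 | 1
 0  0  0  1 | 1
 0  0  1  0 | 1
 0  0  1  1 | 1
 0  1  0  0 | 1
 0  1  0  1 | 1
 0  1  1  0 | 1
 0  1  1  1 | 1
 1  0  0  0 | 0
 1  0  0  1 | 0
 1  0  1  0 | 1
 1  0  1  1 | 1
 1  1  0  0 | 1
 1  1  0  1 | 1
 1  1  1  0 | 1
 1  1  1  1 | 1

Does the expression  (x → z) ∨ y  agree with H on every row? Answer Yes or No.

Yes

Test each input against both H and the formula:
  x=0, y=0, z=0, w=0: formula gives 1, H = 1 ✓
  x=0, y=0, z=0, w=1: formula gives 1, H = 1 ✓
  x=0, y=0, z=1, w=0: formula gives 1, H = 1 ✓
  x=0, y=0, z=1, w=1: formula gives 1, H = 1 ✓
  …and likewise for the remaining 12 rows.
All 16 rows match — the expression computes H exactly.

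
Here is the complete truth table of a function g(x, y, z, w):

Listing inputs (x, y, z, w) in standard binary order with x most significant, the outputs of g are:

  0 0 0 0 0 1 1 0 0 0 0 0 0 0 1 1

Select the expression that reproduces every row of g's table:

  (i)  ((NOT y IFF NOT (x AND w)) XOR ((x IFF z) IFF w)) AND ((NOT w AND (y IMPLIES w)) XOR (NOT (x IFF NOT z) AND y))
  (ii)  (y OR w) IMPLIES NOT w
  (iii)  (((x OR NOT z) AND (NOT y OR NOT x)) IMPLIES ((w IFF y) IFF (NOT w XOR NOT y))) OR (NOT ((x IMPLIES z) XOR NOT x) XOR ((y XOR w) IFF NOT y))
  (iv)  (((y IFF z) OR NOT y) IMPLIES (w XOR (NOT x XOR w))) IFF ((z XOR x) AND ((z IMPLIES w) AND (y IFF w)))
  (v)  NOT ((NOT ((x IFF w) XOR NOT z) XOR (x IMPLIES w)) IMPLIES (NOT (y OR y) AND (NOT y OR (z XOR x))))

(i): at (0,0,0,0) it gives 1, but g = 0 — eliminated.
(ii): at (0,0,0,0) it gives 1, but g = 0 — eliminated.
(iii): at (0,0,0,0) it gives 1, but g = 0 — eliminated.
(iv): at (0,1,0,1) it gives 0, but g = 1 — eliminated.
That leaves (v). Evaluating it on every row reproduces the table of g exactly.

v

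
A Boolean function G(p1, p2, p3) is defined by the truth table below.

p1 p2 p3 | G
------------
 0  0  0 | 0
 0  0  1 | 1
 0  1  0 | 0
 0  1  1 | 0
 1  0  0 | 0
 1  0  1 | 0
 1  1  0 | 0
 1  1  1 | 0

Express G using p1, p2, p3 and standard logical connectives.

G(p1, p2, p3) = (NOT p1 AND NOT p2) AND p3

G is 1 on exactly one input, (0,0,1), whose minterm is ¬p1·¬p2·p3. So G is just that conjunction.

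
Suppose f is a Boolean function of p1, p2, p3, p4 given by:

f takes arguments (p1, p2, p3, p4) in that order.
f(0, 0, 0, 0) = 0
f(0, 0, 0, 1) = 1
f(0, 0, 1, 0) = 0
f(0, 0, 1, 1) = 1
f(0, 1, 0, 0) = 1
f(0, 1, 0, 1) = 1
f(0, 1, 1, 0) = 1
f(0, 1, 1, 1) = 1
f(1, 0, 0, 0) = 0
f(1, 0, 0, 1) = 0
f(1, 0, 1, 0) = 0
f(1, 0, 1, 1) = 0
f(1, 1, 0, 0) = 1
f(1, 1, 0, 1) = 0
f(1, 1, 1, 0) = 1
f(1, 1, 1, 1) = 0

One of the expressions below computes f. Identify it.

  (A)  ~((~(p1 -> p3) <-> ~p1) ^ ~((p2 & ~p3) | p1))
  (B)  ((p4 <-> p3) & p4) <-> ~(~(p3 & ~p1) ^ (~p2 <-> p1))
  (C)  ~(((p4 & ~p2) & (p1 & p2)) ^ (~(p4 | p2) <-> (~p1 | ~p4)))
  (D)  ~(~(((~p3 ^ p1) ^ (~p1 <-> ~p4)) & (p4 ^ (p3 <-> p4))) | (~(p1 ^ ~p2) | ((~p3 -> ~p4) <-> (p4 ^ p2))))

(A) disagrees with f on (0,0,0,1) (formula → 0, table → 1); rule it out.
(B) disagrees with f on (0,0,0,0) (formula → 1, table → 0); rule it out.
(D) disagrees with f on (0,0,1,1) (formula → 0, table → 1); rule it out.
Only (C) survives; checking it on all 16 rows confirms it matches f.

C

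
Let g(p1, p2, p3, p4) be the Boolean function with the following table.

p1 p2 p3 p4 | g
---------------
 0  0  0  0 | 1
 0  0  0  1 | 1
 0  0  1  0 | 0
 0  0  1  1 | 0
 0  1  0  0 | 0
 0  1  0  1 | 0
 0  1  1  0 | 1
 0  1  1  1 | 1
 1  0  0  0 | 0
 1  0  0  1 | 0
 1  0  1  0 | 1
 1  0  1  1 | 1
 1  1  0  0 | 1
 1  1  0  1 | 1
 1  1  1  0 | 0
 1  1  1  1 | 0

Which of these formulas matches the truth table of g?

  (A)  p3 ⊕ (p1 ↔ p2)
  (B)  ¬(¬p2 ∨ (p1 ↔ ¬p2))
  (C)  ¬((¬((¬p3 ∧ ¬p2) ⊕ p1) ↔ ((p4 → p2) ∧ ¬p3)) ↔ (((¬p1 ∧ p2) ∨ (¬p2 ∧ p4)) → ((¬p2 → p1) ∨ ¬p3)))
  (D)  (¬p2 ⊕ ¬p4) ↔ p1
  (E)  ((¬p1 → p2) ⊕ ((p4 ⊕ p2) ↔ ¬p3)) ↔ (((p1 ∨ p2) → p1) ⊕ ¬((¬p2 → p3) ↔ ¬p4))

(B) fails at (0,0,0,0): the formula yields 0, g is 1.
(C) fails at (0,0,0,1): the formula yields 0, g is 1.
(D) fails at (0,0,0,1): the formula yields 0, g is 1.
(E) fails at (0,0,1,0): the formula yields 1, g is 0.
That leaves (A). Evaluating it on every row reproduces the table of g exactly.

A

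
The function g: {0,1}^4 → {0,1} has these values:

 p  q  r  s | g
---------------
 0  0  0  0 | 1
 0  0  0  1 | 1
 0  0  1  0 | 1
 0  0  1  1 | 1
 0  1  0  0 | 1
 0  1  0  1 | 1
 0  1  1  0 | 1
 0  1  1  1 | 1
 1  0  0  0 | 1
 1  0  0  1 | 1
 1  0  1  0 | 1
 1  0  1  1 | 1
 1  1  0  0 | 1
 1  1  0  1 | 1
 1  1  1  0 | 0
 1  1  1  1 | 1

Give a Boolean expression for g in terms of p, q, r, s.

g is 0 on exactly one input, (1,1,1,0), whose minterm is p·q·r·¬s. So g is the negation of that single conjunction.

g(p, q, r, s) = ¬(((p ∧ q) ∧ r) ∧ ¬s)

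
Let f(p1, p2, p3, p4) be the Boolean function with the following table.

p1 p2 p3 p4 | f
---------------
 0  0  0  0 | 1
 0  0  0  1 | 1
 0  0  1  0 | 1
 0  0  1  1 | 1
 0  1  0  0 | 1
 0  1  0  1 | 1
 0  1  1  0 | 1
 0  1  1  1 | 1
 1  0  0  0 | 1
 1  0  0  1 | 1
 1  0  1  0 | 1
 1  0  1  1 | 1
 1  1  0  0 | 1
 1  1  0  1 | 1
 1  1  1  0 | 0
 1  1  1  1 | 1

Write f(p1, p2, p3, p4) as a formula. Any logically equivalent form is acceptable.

Only row (1,1,1,0) gives 0. So f is 1 everywhere except there — the complement of the minterm p1·p2·p3·¬p4.

f(p1, p2, p3, p4) = (((p1 · p2) · p3) · p4')'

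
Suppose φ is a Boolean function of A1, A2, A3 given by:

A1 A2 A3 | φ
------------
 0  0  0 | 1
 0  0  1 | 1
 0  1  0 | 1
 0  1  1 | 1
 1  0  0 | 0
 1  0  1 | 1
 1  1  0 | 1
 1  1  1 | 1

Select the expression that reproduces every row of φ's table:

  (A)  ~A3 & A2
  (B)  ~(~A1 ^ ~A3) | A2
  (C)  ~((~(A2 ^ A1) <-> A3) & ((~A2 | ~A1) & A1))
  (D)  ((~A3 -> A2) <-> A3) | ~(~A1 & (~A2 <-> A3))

C

(A) disagrees with φ on (0,0,0) (formula → 0, table → 1); rule it out.
(B) disagrees with φ on (0,0,1) (formula → 0, table → 1); rule it out.
(D) disagrees with φ on (0,1,0) (formula → 0, table → 1); rule it out.
(C) is the remaining candidate, and it agrees with φ on all 8 inputs.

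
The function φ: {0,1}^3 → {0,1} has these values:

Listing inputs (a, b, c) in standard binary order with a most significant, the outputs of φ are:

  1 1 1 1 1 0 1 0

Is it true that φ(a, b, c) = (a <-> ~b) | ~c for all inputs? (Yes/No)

No

Test each input against both φ and the formula:
  a=0, b=0, c=0: formula gives 1, φ = 1 ✓
  a=0, b=0, c=1: formula gives 0, but φ = 1 ✗
Row (0,0,1) is a counterexample, so the formula is not equivalent to φ.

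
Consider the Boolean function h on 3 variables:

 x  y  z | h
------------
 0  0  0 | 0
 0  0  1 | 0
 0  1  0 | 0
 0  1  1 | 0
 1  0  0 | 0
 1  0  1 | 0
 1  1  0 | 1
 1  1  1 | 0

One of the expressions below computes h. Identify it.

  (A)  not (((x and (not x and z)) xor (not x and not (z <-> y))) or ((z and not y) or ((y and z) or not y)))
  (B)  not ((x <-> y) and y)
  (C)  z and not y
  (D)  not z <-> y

A

(B) disagrees with h on (0,0,0) (formula → 1, table → 0); rule it out.
(C) disagrees with h on (0,0,1) (formula → 1, table → 0); rule it out.
(D) disagrees with h on (0,0,1) (formula → 1, table → 0); rule it out.
Only (A) survives; checking it on all 8 rows confirms it matches h.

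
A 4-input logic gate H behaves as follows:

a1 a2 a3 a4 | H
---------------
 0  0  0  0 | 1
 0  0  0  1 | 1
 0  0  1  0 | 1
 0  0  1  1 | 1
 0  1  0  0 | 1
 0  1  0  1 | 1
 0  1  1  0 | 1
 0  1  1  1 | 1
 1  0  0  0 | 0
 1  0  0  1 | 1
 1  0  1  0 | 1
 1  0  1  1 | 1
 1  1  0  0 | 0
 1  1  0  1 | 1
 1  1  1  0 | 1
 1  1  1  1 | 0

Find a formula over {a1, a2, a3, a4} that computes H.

H(a1, a2, a3, a4) = NOT (((((a1 AND NOT a2) AND NOT a3) AND NOT a4) OR (((a1 AND a2) AND NOT a3) AND NOT a4)) OR (((a1 AND a2) AND a3) AND a4))

There are just 3 zero rows: (1,0,0,0), (1,1,0,0), (1,1,1,1). Their minterms are a1·¬a2·¬a3·¬a4, a1·a2·¬a3·¬a4, a1·a2·a3·a4; the OR of those covers precisely the 0-outputs, and negating it yields H.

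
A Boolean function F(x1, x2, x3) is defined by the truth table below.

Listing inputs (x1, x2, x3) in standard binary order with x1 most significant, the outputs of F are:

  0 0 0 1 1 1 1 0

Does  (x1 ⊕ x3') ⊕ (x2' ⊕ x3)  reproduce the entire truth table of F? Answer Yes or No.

Test each input against both F and the formula:
  x1=0, x2=0, x3=0: formula gives 0, F = 0 ✓
  x1=0, x2=0, x3=1: formula gives 0, F = 0 ✓
  x1=0, x2=1, x3=0: formula gives 1, but F = 0 ✗
A single disagreement suffices: at (0,1,0) they differ, so the formula does not compute F.

No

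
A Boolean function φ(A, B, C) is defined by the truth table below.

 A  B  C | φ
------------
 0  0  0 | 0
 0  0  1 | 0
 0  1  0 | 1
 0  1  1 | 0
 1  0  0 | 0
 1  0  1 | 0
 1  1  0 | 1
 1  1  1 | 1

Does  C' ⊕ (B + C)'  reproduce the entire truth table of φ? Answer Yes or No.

Evaluate C' ⊕ (B + C)' on each row and compare to φ:
  A=0, B=0, C=0: formula gives 0, φ = 0 ✓
  A=0, B=0, C=1: formula gives 0, φ = 0 ✓
  A=0, B=1, C=0: formula gives 1, φ = 1 ✓
  A=0, B=1, C=1: formula gives 0, φ = 0 ✓
  A=1, B=0, C=0: formula gives 0, φ = 0 ✓
  …
  A=1, B=1, C=1: formula gives 0, but φ = 1 ✗
Since they disagree at (1,1,1), the expression is not a correct formula for φ.

No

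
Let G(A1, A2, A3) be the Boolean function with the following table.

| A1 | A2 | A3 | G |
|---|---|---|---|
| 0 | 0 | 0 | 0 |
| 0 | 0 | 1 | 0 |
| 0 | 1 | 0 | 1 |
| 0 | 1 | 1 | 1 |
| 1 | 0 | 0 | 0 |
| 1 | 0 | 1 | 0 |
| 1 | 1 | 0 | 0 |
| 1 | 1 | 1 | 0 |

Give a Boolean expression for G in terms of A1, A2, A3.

G=1 on 2 inputs: (0,1,0), (0,1,1). Reading each as a conjunction of literals (¬A1·A2·¬A3, ¬A1·A2·A3) and taking the OR gives the canonical DNF.

G(A1, A2, A3) = ((A1' · A2) · A3') + ((A1' · A2) · A3)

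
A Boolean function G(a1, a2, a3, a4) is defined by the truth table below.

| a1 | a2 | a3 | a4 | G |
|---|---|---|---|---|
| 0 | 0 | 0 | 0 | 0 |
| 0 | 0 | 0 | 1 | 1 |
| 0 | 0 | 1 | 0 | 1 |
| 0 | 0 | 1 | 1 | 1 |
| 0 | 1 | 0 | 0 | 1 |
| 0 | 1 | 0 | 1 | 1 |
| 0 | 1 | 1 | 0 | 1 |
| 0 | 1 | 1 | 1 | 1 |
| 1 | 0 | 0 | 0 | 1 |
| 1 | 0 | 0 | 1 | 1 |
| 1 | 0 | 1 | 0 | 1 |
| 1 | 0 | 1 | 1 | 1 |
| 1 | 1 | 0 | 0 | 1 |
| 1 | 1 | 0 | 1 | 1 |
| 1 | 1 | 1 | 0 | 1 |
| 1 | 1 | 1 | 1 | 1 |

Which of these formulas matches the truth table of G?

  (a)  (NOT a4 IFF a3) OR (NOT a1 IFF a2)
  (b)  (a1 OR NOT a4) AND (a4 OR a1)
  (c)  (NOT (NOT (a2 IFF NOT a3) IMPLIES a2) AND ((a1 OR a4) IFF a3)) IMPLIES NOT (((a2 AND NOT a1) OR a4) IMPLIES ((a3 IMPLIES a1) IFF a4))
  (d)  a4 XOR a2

c

(a) disagrees with G on (0,0,1,1) (formula → 0, table → 1); rule it out.
(b) disagrees with G on (0,0,0,1) (formula → 0, table → 1); rule it out.
(d) disagrees with G on (0,0,1,0) (formula → 0, table → 1); rule it out.
That leaves (c). Evaluating it on every row reproduces the table of G exactly.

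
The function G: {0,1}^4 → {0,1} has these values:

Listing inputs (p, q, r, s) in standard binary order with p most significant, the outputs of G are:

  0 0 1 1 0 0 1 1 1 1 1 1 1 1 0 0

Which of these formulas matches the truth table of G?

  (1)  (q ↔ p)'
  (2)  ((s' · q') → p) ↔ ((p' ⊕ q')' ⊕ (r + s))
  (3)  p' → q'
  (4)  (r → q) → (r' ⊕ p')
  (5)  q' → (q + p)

(1) fails at (0,0,1,0): the formula yields 0, G is 1.
(2) fails at (0,0,1,1): the formula yields 0, G is 1.
(3) fails at (0,0,0,0): the formula yields 1, G is 0.
(5) fails at (0,0,1,0): the formula yields 0, G is 1.
(4) is the remaining candidate, and it agrees with G on all 16 inputs.

4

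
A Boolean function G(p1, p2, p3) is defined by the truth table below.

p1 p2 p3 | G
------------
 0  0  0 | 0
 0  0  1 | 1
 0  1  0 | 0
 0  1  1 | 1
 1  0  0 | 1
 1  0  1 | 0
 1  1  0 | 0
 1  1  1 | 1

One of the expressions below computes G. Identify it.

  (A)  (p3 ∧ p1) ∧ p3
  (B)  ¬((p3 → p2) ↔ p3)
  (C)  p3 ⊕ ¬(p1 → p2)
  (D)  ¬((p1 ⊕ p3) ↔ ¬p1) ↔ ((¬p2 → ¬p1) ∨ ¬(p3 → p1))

C

(A) disagrees with G on (0,0,1) (formula → 0, table → 1); rule it out.
(B) disagrees with G on (0,0,0) (formula → 1, table → 0); rule it out.
(D) disagrees with G on (0,0,0) (formula → 1, table → 0); rule it out.
That leaves (C). Evaluating it on every row reproduces the table of G exactly.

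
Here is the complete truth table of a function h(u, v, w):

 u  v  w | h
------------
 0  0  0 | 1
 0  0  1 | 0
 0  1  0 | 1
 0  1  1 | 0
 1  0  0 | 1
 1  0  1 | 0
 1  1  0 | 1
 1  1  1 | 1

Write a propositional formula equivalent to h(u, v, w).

h(u, v, w) = ¬((((¬u ∧ ¬v) ∧ w) ∨ ((¬u ∧ v) ∧ w)) ∨ ((u ∧ ¬v) ∧ w))

h is 0 on only 3 rows — (0,0,1), (0,1,1), (1,0,1). Writing each as a minterm (¬u·¬v·w, ¬u·v·w, u·¬v·w) and OR-ing them characterizes exactly where h=0, so h is the negation of that disjunction.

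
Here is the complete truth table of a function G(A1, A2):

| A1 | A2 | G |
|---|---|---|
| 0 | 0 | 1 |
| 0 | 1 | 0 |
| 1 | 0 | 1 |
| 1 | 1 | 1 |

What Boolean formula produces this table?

G(A1, A2) = A2 -> A1

This is A2 → A1 (false only at 0,1).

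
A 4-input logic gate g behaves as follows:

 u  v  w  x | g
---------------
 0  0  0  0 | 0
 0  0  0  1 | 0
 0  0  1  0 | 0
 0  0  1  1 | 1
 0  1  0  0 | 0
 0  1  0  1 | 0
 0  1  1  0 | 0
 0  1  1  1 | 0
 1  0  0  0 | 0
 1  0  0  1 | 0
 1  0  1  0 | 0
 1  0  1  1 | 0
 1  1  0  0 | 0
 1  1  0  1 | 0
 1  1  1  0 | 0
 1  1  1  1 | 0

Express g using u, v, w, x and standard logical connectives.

g(u, v, w, x) = ((NOT u AND NOT v) AND w) AND x

Only row (0,0,1,1) gives 1. That row's minterm ¬u·¬v·w·x is g directly.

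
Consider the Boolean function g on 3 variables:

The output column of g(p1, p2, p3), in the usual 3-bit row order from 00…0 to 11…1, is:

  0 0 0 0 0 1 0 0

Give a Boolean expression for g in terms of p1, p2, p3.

g(p1, p2, p3) = (p1 & ~p2) & p3

g is 1 on exactly one input, (1,0,1), whose minterm is p1·¬p2·p3. So g is just that conjunction.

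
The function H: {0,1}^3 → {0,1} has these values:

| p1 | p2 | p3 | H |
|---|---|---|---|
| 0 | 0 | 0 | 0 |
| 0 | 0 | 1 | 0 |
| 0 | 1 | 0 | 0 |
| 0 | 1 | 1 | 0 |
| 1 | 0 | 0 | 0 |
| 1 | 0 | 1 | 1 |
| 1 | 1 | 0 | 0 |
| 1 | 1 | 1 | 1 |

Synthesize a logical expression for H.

H(p1, p2, p3) = ((p1 and not p2) and p3) or ((p1 and p2) and p3)

Collect the rows where H=1 — (1,0,1), (1,1,1) — and write one minterm per row: p1·¬p2·p3, p1·p2·p3. Their union (logical OR) reproduces the table exactly.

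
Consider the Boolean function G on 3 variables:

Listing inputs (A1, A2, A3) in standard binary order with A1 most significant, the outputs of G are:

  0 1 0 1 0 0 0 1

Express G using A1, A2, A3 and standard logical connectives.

The 1-rows are (0,0,1), (0,1,1), (1,1,1). Each contributes one minterm — ¬A1·¬A2·A3; ¬A1·A2·A3; A1·A2·A3 — and their disjunction is a sum-of-products form of G.

G(A1, A2, A3) = (((~A1 & ~A2) & A3) | ((~A1 & A2) & A3)) | ((A1 & A2) & A3)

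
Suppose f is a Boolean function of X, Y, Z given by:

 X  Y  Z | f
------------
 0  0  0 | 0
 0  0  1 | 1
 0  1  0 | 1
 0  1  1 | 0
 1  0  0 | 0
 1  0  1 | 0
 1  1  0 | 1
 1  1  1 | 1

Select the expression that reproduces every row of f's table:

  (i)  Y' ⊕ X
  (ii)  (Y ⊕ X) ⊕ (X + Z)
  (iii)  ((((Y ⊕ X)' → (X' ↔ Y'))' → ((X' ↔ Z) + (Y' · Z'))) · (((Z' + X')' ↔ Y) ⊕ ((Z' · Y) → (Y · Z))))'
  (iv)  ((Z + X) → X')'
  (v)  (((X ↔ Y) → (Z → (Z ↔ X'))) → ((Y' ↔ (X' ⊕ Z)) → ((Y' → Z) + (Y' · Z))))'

ii

(i) disagrees with f on (0,0,0) (formula → 1, table → 0); rule it out.
(iii) disagrees with f on (0,0,0) (formula → 1, table → 0); rule it out.
(iv) disagrees with f on (0,0,1) (formula → 0, table → 1); rule it out.
(v) disagrees with f on (0,0,0) (formula → 1, table → 0); rule it out.
Only (ii) survives; checking it on all 8 rows confirms it matches f.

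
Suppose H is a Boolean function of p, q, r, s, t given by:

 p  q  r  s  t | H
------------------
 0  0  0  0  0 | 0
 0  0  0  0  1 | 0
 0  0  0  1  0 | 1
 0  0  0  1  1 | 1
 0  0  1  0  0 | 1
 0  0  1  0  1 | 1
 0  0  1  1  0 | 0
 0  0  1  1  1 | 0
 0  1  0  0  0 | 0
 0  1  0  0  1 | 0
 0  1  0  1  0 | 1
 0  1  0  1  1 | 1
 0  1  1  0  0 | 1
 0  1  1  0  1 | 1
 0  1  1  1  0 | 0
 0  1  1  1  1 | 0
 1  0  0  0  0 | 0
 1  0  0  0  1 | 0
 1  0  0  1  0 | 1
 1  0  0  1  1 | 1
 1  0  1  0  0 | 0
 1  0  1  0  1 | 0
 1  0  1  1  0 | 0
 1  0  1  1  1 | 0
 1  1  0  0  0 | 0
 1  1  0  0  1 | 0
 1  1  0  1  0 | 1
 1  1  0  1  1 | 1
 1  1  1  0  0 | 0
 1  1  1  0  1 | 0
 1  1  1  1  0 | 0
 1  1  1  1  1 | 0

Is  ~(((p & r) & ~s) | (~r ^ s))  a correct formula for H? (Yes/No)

Yes

Test each input against both H and the formula:
  p=0, q=0, r=0, s=0, t=0: formula gives 0, H = 0 ✓
  p=0, q=0, r=0, s=0, t=1: formula gives 0, H = 0 ✓
  p=0, q=0, r=0, s=1, t=0: formula gives 1, H = 1 ✓
  p=0, q=0, r=0, s=1, t=1: formula gives 1, H = 1 ✓
  …and likewise for the remaining 28 rows.
No disagreement on any input; they are logically equivalent.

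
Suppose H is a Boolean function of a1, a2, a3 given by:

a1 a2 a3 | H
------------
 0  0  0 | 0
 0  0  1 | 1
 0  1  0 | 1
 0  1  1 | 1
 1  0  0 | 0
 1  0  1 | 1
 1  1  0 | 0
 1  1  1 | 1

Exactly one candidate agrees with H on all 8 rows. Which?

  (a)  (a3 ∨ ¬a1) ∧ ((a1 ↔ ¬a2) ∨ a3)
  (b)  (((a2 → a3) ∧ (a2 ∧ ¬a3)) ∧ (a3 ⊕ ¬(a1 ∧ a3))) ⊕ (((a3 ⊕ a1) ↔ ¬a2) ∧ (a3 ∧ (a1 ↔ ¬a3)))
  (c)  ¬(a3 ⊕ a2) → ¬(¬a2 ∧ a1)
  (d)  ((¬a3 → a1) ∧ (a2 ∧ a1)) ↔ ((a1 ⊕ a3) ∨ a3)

a

(b) disagrees with H on (0,1,0) (formula → 0, table → 1); rule it out.
(c) disagrees with H on (0,0,0) (formula → 1, table → 0); rule it out.
(d) disagrees with H on (0,0,0) (formula → 1, table → 0); rule it out.
(a) is the remaining candidate, and it agrees with H on all 8 inputs.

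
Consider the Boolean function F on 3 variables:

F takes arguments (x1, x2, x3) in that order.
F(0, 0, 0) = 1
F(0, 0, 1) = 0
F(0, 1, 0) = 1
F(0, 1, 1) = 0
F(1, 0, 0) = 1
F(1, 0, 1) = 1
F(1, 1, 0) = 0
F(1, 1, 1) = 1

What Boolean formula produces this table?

The 0-rows are (0,0,1), (0,1,1), (1,1,0). Take each as a conjunction (¬x1·¬x2·x3, ¬x1·x2·x3, x1·x2·¬x3), form their disjunction, and complement — that gives a formula that is 1 everywhere F is.

F(x1, x2, x3) = ~((((~x1 & ~x2) & x3) | ((~x1 & x2) & x3)) | ((x1 & x2) & ~x3))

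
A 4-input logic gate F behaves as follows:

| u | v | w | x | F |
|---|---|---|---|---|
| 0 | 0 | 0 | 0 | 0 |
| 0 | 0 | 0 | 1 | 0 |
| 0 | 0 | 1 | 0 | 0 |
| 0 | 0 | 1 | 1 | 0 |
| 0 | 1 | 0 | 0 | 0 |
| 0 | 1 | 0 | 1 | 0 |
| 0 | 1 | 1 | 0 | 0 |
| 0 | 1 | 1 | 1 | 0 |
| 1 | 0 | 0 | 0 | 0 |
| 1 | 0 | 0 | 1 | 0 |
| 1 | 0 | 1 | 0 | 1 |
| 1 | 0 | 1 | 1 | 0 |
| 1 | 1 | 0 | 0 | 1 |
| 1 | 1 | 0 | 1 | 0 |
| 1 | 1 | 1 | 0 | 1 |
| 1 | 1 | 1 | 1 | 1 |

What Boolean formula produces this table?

F(u, v, w, x) = (((((u and not v) and w) and not x) or (((u and v) and not w) and not x)) or (((u and v) and w) and not x)) or (((u and v) and w) and x)

Collect the rows where F=1 — (1,0,1,0), (1,1,0,0), (1,1,1,0), (1,1,1,1) — and write one minterm per row: u·¬v·w·¬x, u·v·¬w·¬x, u·v·w·¬x, u·v·w·x. Their union (logical OR) reproduces the table exactly.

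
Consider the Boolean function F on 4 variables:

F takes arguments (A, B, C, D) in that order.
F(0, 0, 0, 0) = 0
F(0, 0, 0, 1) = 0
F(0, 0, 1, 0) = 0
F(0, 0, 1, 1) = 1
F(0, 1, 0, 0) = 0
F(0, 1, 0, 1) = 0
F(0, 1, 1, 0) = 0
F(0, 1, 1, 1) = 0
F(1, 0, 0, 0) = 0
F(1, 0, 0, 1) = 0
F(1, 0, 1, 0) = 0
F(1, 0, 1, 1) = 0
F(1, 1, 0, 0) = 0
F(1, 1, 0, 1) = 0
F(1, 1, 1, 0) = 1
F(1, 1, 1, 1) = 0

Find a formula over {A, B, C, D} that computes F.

Collect the rows where F=1 — (0,0,1,1), (1,1,1,0) — and write one minterm per row: ¬A·¬B·C·D, A·B·C·¬D. Their union (logical OR) reproduces the table exactly.

F(A, B, C, D) = (((NOT A AND NOT B) AND C) AND D) OR (((A AND B) AND C) AND NOT D)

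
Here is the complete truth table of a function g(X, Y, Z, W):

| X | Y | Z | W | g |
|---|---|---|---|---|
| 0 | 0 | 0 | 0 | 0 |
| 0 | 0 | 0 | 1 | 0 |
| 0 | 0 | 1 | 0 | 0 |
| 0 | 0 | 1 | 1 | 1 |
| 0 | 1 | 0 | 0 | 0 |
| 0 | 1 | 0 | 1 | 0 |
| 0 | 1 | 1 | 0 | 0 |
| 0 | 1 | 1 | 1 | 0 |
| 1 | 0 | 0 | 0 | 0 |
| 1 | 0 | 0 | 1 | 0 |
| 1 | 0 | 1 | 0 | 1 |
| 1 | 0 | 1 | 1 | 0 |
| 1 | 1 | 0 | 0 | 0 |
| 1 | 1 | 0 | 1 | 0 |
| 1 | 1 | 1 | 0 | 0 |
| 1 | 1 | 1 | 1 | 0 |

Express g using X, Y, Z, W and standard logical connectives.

Collect the rows where g=1 — (0,0,1,1), (1,0,1,0) — and write one minterm per row: ¬X·¬Y·Z·W, X·¬Y·Z·¬W. Their union (logical OR) reproduces the table exactly.

g(X, Y, Z, W) = (((¬X ∧ ¬Y) ∧ Z) ∧ W) ∨ (((X ∧ ¬Y) ∧ Z) ∧ ¬W)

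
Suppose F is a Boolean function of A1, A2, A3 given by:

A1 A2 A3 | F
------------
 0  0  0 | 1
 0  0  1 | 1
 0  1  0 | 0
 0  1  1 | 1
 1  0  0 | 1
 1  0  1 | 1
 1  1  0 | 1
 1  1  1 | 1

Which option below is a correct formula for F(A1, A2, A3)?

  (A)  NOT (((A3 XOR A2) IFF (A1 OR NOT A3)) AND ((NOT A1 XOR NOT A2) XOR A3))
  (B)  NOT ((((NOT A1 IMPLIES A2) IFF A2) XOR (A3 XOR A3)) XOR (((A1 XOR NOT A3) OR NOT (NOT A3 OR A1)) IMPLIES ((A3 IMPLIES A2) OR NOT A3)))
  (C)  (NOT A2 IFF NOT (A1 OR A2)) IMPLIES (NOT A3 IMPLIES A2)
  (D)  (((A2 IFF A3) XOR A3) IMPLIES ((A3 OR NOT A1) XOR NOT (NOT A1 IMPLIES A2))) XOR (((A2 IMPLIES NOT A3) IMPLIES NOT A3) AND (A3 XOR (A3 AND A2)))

A

(B) fails at (0,0,1): the formula yields 0, F is 1.
(C) fails at (0,0,0): the formula yields 0, F is 1.
(D) fails at (0,0,0): the formula yields 0, F is 1.
That leaves (A). Evaluating it on every row reproduces the table of F exactly.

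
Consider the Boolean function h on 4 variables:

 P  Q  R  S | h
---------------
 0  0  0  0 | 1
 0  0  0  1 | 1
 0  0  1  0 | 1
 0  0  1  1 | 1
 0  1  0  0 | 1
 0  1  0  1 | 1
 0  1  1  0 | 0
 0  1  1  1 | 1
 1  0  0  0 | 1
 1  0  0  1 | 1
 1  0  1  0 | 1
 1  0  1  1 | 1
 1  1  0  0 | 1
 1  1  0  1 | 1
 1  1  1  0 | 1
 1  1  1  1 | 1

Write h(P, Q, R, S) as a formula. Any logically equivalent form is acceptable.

h(P, Q, R, S) = ¬(((¬P ∧ Q) ∧ R) ∧ ¬S)

h is 0 on exactly one input, (0,1,1,0), whose minterm is ¬P·Q·R·¬S. So h is the negation of that single conjunction.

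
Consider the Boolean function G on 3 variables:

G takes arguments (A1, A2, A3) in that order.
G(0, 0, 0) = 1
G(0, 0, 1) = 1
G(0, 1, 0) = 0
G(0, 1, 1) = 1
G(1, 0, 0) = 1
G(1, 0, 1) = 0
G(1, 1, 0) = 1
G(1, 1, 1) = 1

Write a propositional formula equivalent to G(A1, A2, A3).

The 0-rows are (0,1,0), (1,0,1). Take each as a conjunction (¬A1·A2·¬A3, A1·¬A2·A3), form their disjunction, and complement — that gives a formula that is 1 everywhere G is.

G(A1, A2, A3) = (((A1' · A2) · A3') + ((A1 · A2') · A3))'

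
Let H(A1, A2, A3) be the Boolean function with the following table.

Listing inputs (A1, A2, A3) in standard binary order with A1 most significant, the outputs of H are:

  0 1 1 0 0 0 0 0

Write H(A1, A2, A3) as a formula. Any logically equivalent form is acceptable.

H(A1, A2, A3) = ((NOT A1 AND NOT A2) AND A3) OR ((NOT A1 AND A2) AND NOT A3)

Collect the rows where H=1 — (0,0,1), (0,1,0) — and write one minterm per row: ¬A1·¬A2·A3, ¬A1·A2·¬A3. Their union (logical OR) reproduces the table exactly.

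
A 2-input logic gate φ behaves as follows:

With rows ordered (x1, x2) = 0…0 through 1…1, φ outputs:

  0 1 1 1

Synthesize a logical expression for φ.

φ(x1, x2) = x1 | x2

The output is 1 whenever at least one input is 1 — the OR of all inputs.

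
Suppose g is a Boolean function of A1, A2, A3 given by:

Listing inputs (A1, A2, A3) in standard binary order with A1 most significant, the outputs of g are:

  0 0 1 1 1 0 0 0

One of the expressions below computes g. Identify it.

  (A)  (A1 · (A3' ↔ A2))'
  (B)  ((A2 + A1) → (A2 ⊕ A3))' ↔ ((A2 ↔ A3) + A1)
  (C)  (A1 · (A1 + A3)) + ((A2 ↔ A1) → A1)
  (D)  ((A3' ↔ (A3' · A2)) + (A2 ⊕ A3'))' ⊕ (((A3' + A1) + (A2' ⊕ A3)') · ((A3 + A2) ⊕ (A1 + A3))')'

D

(A) fails at (0,0,0): the formula yields 1, g is 0.
(B) fails at (0,0,1): the formula yields 1, g is 0.
(C) fails at (1,0,1): the formula yields 1, g is 0.
Only (D) survives; checking it on all 8 rows confirms it matches g.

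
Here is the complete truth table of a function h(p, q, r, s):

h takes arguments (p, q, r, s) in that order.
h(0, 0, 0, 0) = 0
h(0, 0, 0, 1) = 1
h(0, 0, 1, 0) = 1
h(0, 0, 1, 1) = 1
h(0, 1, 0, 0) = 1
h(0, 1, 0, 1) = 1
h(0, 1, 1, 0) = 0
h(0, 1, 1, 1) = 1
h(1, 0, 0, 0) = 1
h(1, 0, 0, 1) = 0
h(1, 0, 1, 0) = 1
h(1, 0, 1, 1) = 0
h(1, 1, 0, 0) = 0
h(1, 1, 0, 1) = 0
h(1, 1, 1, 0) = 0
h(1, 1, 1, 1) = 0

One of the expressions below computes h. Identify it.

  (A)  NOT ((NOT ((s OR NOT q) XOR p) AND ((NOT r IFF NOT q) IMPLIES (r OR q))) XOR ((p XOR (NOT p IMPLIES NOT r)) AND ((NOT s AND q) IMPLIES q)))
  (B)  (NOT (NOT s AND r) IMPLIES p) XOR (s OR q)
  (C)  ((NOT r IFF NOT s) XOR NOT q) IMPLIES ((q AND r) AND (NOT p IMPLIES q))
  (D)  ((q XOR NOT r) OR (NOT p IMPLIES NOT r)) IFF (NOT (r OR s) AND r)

(A): at (0,0,0,1) it gives 0, but h = 1 — eliminated.
(C): at (0,0,0,0) it gives 1, but h = 0 — eliminated.
(D): at (0,0,0,1) it gives 0, but h = 1 — eliminated.
(B) is the remaining candidate, and it agrees with h on all 16 inputs.

B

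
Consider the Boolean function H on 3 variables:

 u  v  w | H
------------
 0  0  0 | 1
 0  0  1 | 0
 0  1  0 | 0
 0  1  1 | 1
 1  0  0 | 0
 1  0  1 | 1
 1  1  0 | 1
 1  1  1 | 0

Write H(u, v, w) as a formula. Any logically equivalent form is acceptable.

The output is 1 exactly when an even number of inputs are 1 — the complement of 3-way XOR.

H(u, v, w) = ((u ⊕ v) ⊕ w)'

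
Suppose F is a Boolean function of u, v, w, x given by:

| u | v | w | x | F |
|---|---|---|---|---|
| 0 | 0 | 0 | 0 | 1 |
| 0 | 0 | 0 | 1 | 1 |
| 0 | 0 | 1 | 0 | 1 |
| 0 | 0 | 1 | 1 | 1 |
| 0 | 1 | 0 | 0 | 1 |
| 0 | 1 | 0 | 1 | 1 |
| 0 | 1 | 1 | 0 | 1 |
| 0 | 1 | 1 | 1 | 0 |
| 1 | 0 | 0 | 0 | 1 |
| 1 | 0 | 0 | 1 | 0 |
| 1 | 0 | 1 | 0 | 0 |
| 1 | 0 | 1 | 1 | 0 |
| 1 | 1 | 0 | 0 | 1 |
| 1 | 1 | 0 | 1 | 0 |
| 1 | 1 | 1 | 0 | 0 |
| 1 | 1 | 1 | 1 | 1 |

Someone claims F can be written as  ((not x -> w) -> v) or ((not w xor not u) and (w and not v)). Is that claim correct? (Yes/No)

Check the formula against F row by row:
  u=0, v=0, w=0, x=0: formula gives 1, F = 1 ✓
  u=0, v=0, w=0, x=1: formula gives 0, but F = 1 ✗
Since they disagree at (0,0,0,1), the expression is not a correct formula for F.

No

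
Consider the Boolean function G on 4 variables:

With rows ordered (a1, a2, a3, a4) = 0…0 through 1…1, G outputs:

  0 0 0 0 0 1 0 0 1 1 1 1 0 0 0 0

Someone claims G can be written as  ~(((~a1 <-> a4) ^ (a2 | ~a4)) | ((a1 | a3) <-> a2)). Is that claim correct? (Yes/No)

Evaluate ~(((~a1 <-> a4) ^ (a2 | ~a4)) | ((a1 | a3) <-> a2)) on each row and compare to G:
  a1=0, a2=0, a3=0, a4=0: formula gives 0, G = 0 ✓
  a1=0, a2=0, a3=0, a4=1: formula gives 0, G = 0 ✓
  a1=0, a2=0, a3=1, a4=0: formula gives 0, G = 0 ✓
  a1=0, a2=0, a3=1, a4=1: formula gives 0, G = 0 ✓
  …and likewise for the remaining 12 rows.
Every row agrees, so the formula is equivalent.

Yes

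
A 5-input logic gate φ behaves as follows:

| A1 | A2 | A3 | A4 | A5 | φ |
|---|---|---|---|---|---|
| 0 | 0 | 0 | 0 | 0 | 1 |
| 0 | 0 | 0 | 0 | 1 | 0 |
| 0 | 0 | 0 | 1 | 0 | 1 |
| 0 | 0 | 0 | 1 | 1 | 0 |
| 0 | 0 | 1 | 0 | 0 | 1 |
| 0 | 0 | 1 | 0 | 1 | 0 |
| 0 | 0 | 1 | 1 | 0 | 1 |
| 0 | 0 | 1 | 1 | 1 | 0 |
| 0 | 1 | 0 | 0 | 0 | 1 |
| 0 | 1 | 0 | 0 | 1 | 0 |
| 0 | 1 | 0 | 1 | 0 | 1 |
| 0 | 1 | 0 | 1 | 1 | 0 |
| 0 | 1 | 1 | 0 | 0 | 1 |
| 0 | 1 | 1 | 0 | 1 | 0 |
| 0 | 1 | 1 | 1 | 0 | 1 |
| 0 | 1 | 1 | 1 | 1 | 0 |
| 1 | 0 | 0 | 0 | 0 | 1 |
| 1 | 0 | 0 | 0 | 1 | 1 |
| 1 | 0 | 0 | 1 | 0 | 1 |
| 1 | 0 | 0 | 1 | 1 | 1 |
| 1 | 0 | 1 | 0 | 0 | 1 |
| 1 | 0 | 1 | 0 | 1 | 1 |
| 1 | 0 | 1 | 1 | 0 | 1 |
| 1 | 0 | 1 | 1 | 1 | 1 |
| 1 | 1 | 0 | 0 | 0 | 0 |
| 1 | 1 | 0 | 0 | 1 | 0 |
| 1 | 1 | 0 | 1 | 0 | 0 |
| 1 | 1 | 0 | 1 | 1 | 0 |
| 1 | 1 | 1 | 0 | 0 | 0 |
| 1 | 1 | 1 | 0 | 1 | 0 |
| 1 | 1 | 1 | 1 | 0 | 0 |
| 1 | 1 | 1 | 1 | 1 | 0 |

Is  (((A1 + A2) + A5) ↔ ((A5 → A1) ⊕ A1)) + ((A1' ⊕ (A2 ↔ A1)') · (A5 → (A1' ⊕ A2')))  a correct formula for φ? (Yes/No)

Test each input against both φ and the formula:
  A1=0, A2=0, A3=0, A4=0, A5=0: formula gives 1, φ = 1 ✓
  A1=0, A2=0, A3=0, A4=0, A5=1: formula gives 0, φ = 0 ✓
  A1=0, A2=0, A3=0, A4=1, A5=0: formula gives 1, φ = 1 ✓
  A1=0, A2=0, A3=0, A4=1, A5=1: formula gives 0, φ = 0 ✓
  … (the remaining 28 rows also agree.)
All 32 rows match — the expression computes φ exactly.

Yes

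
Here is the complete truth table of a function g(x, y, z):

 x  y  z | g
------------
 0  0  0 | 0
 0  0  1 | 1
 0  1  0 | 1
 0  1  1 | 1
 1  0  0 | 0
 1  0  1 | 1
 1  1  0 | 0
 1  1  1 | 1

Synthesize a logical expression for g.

g(x, y, z) = ¬((((¬x ∧ ¬y) ∧ ¬z) ∨ ((x ∧ ¬y) ∧ ¬z)) ∨ ((x ∧ y) ∧ ¬z))

g is 0 on only 3 rows — (0,0,0), (1,0,0), (1,1,0). Writing each as a minterm (¬x·¬y·¬z, x·¬y·¬z, x·y·¬z) and OR-ing them characterizes exactly where g=0, so g is the negation of that disjunction.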